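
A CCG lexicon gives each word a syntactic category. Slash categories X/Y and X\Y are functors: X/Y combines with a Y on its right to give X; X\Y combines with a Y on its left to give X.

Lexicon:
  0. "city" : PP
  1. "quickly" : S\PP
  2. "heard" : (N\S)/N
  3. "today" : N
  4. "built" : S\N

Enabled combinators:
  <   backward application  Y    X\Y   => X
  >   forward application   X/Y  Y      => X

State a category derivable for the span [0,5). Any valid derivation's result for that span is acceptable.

S

[0,5] S   <
  [0,4] N   <
    [0,2] S   <
      [0,1] "city" : PP
      [1,2] "quickly" : S\PP
    [2,4] N\S   >
      [2,3] "heard" : (N\S)/N
      [3,4] "today" : N
  [4,5] "built" : S\N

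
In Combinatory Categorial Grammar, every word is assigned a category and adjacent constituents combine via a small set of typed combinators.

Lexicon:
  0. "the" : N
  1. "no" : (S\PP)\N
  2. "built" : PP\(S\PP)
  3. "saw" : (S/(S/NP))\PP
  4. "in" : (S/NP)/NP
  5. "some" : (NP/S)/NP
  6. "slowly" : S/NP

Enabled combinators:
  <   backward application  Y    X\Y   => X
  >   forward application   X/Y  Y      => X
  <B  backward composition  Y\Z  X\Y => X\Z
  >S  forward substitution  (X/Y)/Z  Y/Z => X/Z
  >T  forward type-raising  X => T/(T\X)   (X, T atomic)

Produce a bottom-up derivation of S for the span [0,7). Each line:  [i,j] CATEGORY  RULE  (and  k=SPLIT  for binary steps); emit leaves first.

[0,7] S   >
  [0,4] S/(S/NP)   <
    [0,3] PP   <
      [0,1] "the" : N
      [1,3] PP\N   <B
        [1,2] "no" : (S\PP)\N
        [2,3] "built" : PP\(S\PP)
    [3,4] "saw" : (S/(S/NP))\PP
  [4,7] S/NP   >S
    [4,5] "in" : (S/NP)/NP
    [5,7] NP/NP   >S
      [5,6] "some" : (NP/S)/NP
      [6,7] "slowly" : S/NP

[0,1] N  lex  "the"
[1,2] (S\PP)\N  lex  "no"
[2,3] PP\(S\PP)  lex  "built"
[1,3] PP\N  <B  k=2
[0,3] PP  <  k=1
[3,4] (S/(S/NP))\PP  lex  "saw"
[0,4] S/(S/NP)  <  k=3
[4,5] (S/NP)/NP  lex  "in"
[5,6] (NP/S)/NP  lex  "some"
[6,7] S/NP  lex  "slowly"
[5,7] NP/NP  >S  k=6
[4,7] S/NP  >S  k=5
[0,7] S  >  k=4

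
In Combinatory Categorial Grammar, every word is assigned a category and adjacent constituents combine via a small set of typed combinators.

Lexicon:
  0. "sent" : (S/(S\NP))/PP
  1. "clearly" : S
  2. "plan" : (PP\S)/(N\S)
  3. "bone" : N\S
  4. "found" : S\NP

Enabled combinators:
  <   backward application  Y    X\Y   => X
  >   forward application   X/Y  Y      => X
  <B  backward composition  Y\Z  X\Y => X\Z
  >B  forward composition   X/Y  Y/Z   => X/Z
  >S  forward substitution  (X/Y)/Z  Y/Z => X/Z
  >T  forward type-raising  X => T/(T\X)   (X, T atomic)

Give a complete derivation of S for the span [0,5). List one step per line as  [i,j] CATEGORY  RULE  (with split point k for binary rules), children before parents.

[0,5] S   >
  [0,4] S/(S\NP)   >
    [0,1] "sent" : (S/(S\NP))/PP
    [1,4] PP   >
      [1,2] PP/(PP\S)   >T
        [1,2] "clearly" : S
      [2,4] PP\S   >
        [2,3] "plan" : (PP\S)/(N\S)
        [3,4] "bone" : N\S
  [4,5] "found" : S\NP

[0,1] (S/(S\NP))/PP  lex  "sent"
[1,2] S  lex  "clearly"
[1,2] PP/(PP\S)  >T
[2,3] (PP\S)/(N\S)  lex  "plan"
[3,4] N\S  lex  "bone"
[2,4] PP\S  >  k=3
[1,4] PP  >  k=2
[0,4] S/(S\NP)  >  k=1
[4,5] S\NP  lex  "found"
[0,5] S  >  k=4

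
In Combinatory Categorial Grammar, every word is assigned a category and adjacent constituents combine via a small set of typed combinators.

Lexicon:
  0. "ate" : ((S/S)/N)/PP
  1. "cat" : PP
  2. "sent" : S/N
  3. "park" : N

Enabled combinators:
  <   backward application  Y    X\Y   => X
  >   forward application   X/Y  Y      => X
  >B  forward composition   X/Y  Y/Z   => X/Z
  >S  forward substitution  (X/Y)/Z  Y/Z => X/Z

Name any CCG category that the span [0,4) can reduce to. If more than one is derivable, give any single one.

S

[0,4] S   >
  [0,3] S/N   >S
    [0,2] (S/S)/N   >
      [0,1] "ate" : ((S/S)/N)/PP
      [1,2] "cat" : PP
    [2,3] "sent" : S/N
  [3,4] "park" : N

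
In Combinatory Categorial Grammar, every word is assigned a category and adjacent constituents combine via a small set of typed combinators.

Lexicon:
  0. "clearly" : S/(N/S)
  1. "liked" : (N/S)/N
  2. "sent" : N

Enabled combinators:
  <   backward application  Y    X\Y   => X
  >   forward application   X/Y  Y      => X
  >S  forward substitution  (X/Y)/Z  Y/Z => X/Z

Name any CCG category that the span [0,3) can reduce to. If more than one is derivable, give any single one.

S

[0,3] S   >
  [0,1] "clearly" : S/(N/S)
  [1,3] N/S   >
    [1,2] "liked" : (N/S)/N
    [2,3] "sent" : N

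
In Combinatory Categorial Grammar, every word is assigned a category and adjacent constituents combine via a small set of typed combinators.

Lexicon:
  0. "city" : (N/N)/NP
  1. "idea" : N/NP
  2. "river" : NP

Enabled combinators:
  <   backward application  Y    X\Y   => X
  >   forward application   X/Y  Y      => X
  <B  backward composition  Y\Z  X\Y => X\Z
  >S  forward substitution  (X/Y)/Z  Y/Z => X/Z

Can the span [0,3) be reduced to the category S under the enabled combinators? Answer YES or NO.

(N/N)/NP N/NP NP
CKY chart[0,3] = {N}; S ∉ chart

NO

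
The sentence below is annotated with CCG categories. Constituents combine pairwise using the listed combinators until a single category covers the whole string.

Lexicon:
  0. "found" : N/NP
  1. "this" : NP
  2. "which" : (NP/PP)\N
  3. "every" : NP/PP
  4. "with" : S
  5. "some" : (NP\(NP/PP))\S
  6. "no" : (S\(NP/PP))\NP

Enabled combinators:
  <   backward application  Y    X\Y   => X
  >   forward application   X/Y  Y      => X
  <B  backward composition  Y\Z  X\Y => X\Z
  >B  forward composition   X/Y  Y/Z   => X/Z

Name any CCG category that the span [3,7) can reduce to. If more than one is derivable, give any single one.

[0,7] S   <
  [0,3] NP/PP   <
    [0,2] N   >
      [0,1] "found" : N/NP
      [1,2] "this" : NP
    [2,3] "which" : (NP/PP)\N
  [3,7] S\(NP/PP)   <
    [3,6] NP   <
      [3,4] "every" : NP/PP
      [4,6] NP\(NP/PP)   <
        [4,5] "with" : S
        [5,6] "some" : (NP\(NP/PP))\S
    [6,7] "no" : (S\(NP/PP))\NP

S\(NP/PP)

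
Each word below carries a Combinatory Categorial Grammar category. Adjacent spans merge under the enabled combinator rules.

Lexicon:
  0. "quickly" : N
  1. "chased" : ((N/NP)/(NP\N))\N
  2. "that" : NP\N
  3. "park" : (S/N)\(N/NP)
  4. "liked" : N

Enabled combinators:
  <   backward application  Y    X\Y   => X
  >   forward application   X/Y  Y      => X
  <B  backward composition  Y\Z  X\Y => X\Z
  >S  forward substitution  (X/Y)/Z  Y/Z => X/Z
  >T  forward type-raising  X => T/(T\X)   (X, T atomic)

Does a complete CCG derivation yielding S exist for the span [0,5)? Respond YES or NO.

YES

[0,5] S   >
  [0,4] S/N   <
    [0,3] N/NP   >
      [0,2] (N/NP)/(NP\N)   <
        [0,1] "quickly" : N
        [1,2] "chased" : ((N/NP)/(NP\N))\N
      [2,3] "that" : NP\N
    [3,4] "park" : (S/N)\(N/NP)
  [4,5] "liked" : N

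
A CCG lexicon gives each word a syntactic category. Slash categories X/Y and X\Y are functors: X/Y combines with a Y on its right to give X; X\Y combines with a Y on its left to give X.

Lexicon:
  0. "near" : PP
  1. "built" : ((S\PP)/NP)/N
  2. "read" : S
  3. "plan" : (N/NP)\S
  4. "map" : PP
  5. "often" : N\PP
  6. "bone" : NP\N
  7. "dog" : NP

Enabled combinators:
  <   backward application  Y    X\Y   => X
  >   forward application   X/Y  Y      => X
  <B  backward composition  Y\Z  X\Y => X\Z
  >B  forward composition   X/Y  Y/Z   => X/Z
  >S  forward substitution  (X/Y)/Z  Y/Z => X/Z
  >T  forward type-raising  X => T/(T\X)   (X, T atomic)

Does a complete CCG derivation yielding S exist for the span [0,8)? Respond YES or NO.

[0,8] S   >
  [0,1] S/(S\PP)   >T
    [0,1] "near" : PP
  [1,8] S\PP   >
    [1,7] (S\PP)/NP   >
      [1,2] "built" : ((S\PP)/NP)/N
      [2,7] N   >
        [2,4] N/NP   <
          [2,3] "read" : S
          [3,4] "plan" : (N/NP)\S
        [4,7] NP   <
          [4,6] N   >
            [4,5] N/(N\PP)   >T
              [4,5] "map" : PP
            [5,6] "often" : N\PP
          [6,7] "bone" : NP\N
    [7,8] "dog" : NP

YES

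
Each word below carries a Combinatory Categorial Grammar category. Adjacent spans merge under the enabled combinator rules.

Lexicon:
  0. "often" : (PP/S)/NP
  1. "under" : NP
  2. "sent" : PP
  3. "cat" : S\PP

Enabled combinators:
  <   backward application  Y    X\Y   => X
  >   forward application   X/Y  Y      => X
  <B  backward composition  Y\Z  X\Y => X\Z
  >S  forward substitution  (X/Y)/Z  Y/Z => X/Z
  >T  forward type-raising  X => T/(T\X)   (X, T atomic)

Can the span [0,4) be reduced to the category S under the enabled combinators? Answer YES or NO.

NO

(PP/S)/NP NP PP S\PP
CKY chart[0,4] = {N/(N\PP), NP/(NP\PP), PP, PP/(PP\PP), S/(S\PP)}; S ∉ chart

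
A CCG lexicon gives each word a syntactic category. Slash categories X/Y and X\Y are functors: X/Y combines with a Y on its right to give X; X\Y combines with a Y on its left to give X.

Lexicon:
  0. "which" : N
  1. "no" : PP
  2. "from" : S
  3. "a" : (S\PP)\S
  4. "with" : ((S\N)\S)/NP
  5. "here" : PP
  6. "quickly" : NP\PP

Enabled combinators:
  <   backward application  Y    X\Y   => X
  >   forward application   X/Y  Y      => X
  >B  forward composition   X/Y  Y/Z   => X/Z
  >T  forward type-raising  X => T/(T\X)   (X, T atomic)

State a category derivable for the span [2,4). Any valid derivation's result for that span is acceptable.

[0,7] S   >
  [0,1] S/(S\N)   >T
    [0,1] "which" : N
  [1,7] S\N   <
    [1,4] S   <
      [1,2] "no" : PP
      [2,4] S\PP   <
        [2,3] "from" : S
        [3,4] "a" : (S\PP)\S
    [4,7] (S\N)\S   >
      [4,5] "with" : ((S\N)\S)/NP
      [5,7] NP   <
        [5,6] "here" : PP
        [6,7] "quickly" : NP\PP

S\PP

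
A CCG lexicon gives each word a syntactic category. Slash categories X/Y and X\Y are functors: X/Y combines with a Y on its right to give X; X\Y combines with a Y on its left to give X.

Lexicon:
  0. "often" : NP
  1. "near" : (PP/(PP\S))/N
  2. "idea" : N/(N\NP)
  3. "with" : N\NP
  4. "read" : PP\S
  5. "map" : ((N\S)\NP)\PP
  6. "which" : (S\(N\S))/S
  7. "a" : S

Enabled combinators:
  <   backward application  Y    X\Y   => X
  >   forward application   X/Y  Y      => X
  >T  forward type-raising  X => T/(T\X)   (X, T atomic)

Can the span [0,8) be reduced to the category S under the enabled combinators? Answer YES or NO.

YES

[0,8] S   <
  [0,6] N\S   <
    [0,1] "often" : NP
    [1,6] (N\S)\NP   <
      [1,5] PP   >
        [1,4] PP/(PP\S)   >
          [1,2] "near" : (PP/(PP\S))/N
          [2,4] N   >
            [2,3] "idea" : N/(N\NP)
            [3,4] "with" : N\NP
        [4,5] "read" : PP\S
      [5,6] "map" : ((N\S)\NP)\PP
  [6,8] S\(N\S)   >
    [6,7] "which" : (S\(N\S))/S
    [7,8] "a" : S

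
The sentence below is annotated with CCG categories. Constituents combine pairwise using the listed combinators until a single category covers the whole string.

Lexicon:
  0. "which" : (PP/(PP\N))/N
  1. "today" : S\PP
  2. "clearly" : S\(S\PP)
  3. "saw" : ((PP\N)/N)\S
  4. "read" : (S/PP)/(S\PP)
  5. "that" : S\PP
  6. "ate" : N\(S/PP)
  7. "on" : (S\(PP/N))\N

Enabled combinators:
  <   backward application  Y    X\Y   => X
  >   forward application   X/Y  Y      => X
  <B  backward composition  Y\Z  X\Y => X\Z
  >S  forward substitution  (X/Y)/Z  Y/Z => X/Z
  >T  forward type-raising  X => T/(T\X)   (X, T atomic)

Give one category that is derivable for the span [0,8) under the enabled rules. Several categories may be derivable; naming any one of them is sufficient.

S

[0,8] S   <
  [0,4] PP/N   >S
    [0,1] "which" : (PP/(PP\N))/N
    [1,4] (PP\N)/N   <
      [1,3] S   <
        [1,2] "today" : S\PP
        [2,3] "clearly" : S\(S\PP)
      [3,4] "saw" : ((PP\N)/N)\S
  [4,8] S\(PP/N)   <
    [4,7] N   <
      [4,6] S/PP   >
        [4,5] "read" : (S/PP)/(S\PP)
        [5,6] "that" : S\PP
      [6,7] "ate" : N\(S/PP)
    [7,8] "on" : (S\(PP/N))\N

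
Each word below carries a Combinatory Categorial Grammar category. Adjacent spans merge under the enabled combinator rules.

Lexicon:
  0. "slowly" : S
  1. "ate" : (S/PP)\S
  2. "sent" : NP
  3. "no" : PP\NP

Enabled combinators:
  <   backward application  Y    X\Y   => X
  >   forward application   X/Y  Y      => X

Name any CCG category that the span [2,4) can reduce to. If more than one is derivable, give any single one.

[0,4] S   >
  [0,2] S/PP   <
    [0,1] "slowly" : S
    [1,2] "ate" : (S/PP)\S
  [2,4] PP   <
    [2,3] "sent" : NP
    [3,4] "no" : PP\NP

PP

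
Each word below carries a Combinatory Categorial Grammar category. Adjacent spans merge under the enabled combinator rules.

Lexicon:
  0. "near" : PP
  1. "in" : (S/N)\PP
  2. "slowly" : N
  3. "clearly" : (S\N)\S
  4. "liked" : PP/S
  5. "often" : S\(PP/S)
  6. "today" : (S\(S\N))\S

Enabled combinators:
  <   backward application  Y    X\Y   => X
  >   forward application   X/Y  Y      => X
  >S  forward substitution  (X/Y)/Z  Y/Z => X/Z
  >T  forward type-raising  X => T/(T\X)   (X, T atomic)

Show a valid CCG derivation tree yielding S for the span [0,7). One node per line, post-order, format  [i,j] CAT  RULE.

[0,1] PP  lex  "near"
[1,2] (S/N)\PP  lex  "in"
[0,2] S/N  <  k=1
[2,3] N  lex  "slowly"
[0,3] S  >  k=2
[3,4] (S\N)\S  lex  "clearly"
[0,4] S\N  <  k=3
[4,5] PP/S  lex  "liked"
[5,6] S\(PP/S)  lex  "often"
[4,6] S  <  k=5
[6,7] (S\(S\N))\S  lex  "today"
[4,7] S\(S\N)  <  k=6
[0,7] S  <  k=4

[0,7] S   <
  [0,4] S\N   <
    [0,3] S   >
      [0,2] S/N   <
        [0,1] "near" : PP
        [1,2] "in" : (S/N)\PP
      [2,3] "slowly" : N
    [3,4] "clearly" : (S\N)\S
  [4,7] S\(S\N)   <
    [4,6] S   <
      [4,5] "liked" : PP/S
      [5,6] "often" : S\(PP/S)
    [6,7] "today" : (S\(S\N))\S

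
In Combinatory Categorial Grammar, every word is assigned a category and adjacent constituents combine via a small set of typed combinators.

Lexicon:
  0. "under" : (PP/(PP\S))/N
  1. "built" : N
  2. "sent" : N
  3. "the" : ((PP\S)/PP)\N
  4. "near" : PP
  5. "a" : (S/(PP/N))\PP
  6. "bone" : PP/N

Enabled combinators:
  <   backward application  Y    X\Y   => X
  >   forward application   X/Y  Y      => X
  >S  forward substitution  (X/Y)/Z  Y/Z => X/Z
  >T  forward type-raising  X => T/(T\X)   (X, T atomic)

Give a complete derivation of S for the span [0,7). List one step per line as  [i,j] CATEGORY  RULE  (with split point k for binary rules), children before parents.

[0,1] (PP/(PP\S))/N  lex  "under"
[1,2] N  lex  "built"
[0,2] PP/(PP\S)  >  k=1
[2,3] N  lex  "sent"
[3,4] ((PP\S)/PP)\N  lex  "the"
[2,4] (PP\S)/PP  <  k=3
[4,5] PP  lex  "near"
[2,5] PP\S  >  k=4
[0,5] PP  >  k=2
[5,6] (S/(PP/N))\PP  lex  "a"
[0,6] S/(PP/N)  <  k=5
[6,7] PP/N  lex  "bone"
[0,7] S  >  k=6

[0,7] S   >
  [0,6] S/(PP/N)   <
    [0,5] PP   >
      [0,2] PP/(PP\S)   >
        [0,1] "under" : (PP/(PP\S))/N
        [1,2] "built" : N
      [2,5] PP\S   >
        [2,4] (PP\S)/PP   <
          [2,3] "sent" : N
          [3,4] "the" : ((PP\S)/PP)\N
        [4,5] "near" : PP
    [5,6] "a" : (S/(PP/N))\PP
  [6,7] "bone" : PP/N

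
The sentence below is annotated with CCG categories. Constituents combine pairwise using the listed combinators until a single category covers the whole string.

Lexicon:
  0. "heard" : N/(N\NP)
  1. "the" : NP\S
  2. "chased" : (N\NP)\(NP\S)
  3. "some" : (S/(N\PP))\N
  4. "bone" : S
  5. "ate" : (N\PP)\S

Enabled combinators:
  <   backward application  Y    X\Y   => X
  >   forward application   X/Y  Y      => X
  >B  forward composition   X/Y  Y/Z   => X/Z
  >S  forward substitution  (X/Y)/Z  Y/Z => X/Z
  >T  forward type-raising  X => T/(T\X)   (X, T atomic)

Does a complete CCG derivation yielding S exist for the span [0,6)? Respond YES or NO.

YES

[0,6] S   >
  [0,4] S/(N\PP)   <
    [0,3] N   >
      [0,1] "heard" : N/(N\NP)
      [1,3] N\NP   <
        [1,2] "the" : NP\S
        [2,3] "chased" : (N\NP)\(NP\S)
    [3,4] "some" : (S/(N\PP))\N
  [4,6] N\PP   <
    [4,5] "bone" : S
    [5,6] "ate" : (N\PP)\S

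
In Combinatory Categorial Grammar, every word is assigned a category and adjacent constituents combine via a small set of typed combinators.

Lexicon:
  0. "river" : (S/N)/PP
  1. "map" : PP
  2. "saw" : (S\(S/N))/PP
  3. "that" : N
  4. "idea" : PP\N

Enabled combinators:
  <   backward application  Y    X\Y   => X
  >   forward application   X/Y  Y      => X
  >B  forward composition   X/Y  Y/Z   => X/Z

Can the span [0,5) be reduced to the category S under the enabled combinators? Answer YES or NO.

[0,5] S   <
  [0,2] S/N   >
    [0,1] "river" : (S/N)/PP
    [1,2] "map" : PP
  [2,5] S\(S/N)   >
    [2,3] "saw" : (S\(S/N))/PP
    [3,5] PP   <
      [3,4] "that" : N
      [4,5] "idea" : PP\N

YES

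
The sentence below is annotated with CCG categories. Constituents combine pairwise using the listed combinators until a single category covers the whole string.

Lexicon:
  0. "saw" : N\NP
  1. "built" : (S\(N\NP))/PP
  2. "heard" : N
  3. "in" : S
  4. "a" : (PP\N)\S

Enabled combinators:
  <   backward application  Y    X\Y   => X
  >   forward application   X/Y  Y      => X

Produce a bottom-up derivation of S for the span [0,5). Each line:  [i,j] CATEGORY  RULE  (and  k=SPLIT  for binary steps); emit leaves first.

[0,5] S   <
  [0,1] "saw" : N\NP
  [1,5] S\(N\NP)   >
    [1,2] "built" : (S\(N\NP))/PP
    [2,5] PP   <
      [2,3] "heard" : N
      [3,5] PP\N   <
        [3,4] "in" : S
        [4,5] "a" : (PP\N)\S

[0,1] N\NP  lex  "saw"
[1,2] (S\(N\NP))/PP  lex  "built"
[2,3] N  lex  "heard"
[3,4] S  lex  "in"
[4,5] (PP\N)\S  lex  "a"
[3,5] PP\N  <  k=4
[2,5] PP  <  k=3
[1,5] S\(N\NP)  >  k=2
[0,5] S  <  k=1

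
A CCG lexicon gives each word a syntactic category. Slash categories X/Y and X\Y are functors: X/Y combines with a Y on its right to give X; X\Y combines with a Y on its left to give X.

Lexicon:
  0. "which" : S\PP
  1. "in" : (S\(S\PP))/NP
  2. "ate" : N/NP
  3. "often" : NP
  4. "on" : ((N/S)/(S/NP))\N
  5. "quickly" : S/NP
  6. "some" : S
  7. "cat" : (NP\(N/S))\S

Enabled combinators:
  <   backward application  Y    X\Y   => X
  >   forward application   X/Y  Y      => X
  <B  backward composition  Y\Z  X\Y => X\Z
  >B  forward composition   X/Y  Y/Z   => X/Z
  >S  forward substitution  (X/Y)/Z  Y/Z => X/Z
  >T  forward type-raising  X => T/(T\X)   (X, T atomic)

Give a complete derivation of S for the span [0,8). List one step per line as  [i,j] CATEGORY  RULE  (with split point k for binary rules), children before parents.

[0,8] S   <
  [0,1] "which" : S\PP
  [1,8] S\(S\PP)   >
    [1,2] "in" : (S\(S\PP))/NP
    [2,8] NP   <
      [2,6] N/S   >
        [2,5] (N/S)/(S/NP)   <
          [2,4] N   >
            [2,3] "ate" : N/NP
            [3,4] "often" : NP
          [4,5] "on" : ((N/S)/(S/NP))\N
        [5,6] "quickly" : S/NP
      [6,8] NP\(N/S)   <
        [6,7] "some" : S
        [7,8] "cat" : (NP\(N/S))\S

[0,1] S\PP  lex  "which"
[1,2] (S\(S\PP))/NP  lex  "in"
[2,3] N/NP  lex  "ate"
[3,4] NP  lex  "often"
[2,4] N  >  k=3
[4,5] ((N/S)/(S/NP))\N  lex  "on"
[2,5] (N/S)/(S/NP)  <  k=4
[5,6] S/NP  lex  "quickly"
[2,6] N/S  >  k=5
[6,7] S  lex  "some"
[7,8] (NP\(N/S))\S  lex  "cat"
[6,8] NP\(N/S)  <  k=7
[2,8] NP  <  k=6
[1,8] S\(S\PP)  >  k=2
[0,8] S  <  k=1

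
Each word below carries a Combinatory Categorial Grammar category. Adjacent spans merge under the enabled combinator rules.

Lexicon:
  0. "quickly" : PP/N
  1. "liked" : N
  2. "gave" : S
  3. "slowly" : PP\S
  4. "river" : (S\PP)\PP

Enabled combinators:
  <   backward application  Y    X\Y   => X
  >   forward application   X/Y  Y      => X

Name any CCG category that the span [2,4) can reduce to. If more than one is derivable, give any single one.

PP

[0,5] S   <
  [0,2] PP   >
    [0,1] "quickly" : PP/N
    [1,2] "liked" : N
  [2,5] S\PP   <
    [2,4] PP   <
      [2,3] "gave" : S
      [3,4] "slowly" : PP\S
    [4,5] "river" : (S\PP)\PP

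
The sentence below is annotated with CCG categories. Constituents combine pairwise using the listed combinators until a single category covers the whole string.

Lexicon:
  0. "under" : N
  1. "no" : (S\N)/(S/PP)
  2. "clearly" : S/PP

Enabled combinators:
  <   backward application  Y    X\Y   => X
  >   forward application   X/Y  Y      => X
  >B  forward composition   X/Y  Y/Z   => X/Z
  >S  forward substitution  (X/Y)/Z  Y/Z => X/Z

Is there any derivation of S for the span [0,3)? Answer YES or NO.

[0,3] S   <
  [0,1] "under" : N
  [1,3] S\N   >
    [1,2] "no" : (S\N)/(S/PP)
    [2,3] "clearly" : S/PP

YES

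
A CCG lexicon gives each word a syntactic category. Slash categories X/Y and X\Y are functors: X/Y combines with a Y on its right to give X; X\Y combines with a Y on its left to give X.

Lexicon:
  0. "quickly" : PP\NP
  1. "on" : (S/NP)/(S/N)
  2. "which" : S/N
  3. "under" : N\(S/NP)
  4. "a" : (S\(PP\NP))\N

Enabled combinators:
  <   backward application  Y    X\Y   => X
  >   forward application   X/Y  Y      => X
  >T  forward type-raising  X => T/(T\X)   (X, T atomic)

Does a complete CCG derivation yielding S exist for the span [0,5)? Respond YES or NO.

YES

[0,5] S   <
  [0,1] "quickly" : PP\NP
  [1,5] S\(PP\NP)   <
    [1,4] N   <
      [1,3] S/NP   >
        [1,2] "on" : (S/NP)/(S/N)
        [2,3] "which" : S/N
      [3,4] "under" : N\(S/NP)
    [4,5] "a" : (S\(PP\NP))\N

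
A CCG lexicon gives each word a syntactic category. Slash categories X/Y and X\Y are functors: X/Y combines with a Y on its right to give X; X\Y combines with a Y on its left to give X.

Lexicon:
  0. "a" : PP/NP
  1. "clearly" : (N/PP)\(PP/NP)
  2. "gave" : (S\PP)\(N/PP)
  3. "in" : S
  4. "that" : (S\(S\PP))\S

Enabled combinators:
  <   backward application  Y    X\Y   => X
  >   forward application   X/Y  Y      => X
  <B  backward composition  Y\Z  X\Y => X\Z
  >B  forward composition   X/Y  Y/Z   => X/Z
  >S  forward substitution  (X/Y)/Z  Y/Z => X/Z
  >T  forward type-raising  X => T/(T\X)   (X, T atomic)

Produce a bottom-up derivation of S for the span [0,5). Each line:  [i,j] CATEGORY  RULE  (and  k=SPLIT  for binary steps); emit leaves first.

[0,1] PP/NP  lex  "a"
[1,2] (N/PP)\(PP/NP)  lex  "clearly"
[0,2] N/PP  <  k=1
[2,3] (S\PP)\(N/PP)  lex  "gave"
[0,3] S\PP  <  k=2
[3,4] S  lex  "in"
[4,5] (S\(S\PP))\S  lex  "that"
[3,5] S\(S\PP)  <  k=4
[0,5] S  <  k=3

[0,5] S   <
  [0,3] S\PP   <
    [0,2] N/PP   <
      [0,1] "a" : PP/NP
      [1,2] "clearly" : (N/PP)\(PP/NP)
    [2,3] "gave" : (S\PP)\(N/PP)
  [3,5] S\(S\PP)   <
    [3,4] "in" : S
    [4,5] "that" : (S\(S\PP))\S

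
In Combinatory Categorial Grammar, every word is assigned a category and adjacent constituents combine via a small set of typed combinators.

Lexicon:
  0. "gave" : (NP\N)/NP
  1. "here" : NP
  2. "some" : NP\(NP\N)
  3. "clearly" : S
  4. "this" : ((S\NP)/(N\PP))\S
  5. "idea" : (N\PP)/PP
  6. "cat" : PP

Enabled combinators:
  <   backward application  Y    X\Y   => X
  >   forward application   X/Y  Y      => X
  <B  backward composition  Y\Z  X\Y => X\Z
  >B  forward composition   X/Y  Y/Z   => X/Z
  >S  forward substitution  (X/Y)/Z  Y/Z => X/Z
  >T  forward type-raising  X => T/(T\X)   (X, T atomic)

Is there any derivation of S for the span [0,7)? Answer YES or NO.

[0,7] S   <
  [0,3] NP   <
    [0,2] NP\N   >
      [0,1] "gave" : (NP\N)/NP
      [1,2] "here" : NP
    [2,3] "some" : NP\(NP\N)
  [3,7] S\NP   >
    [3,5] (S\NP)/(N\PP)   <
      [3,4] "clearly" : S
      [4,5] "this" : ((S\NP)/(N\PP))\S
    [5,7] N\PP   >
      [5,6] "idea" : (N\PP)/PP
      [6,7] "cat" : PP

YES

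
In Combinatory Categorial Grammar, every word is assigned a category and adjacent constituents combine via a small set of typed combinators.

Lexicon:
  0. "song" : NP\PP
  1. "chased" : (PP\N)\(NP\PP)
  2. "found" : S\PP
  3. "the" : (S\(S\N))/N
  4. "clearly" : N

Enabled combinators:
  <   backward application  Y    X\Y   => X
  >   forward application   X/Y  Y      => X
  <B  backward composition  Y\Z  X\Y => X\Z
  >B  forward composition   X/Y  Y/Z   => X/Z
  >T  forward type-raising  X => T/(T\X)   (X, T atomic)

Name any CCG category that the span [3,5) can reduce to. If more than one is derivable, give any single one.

[0,5] S   <
  [0,3] S\N   <B
    [0,2] PP\N   <
      [0,1] "song" : NP\PP
      [1,2] "chased" : (PP\N)\(NP\PP)
    [2,3] "found" : S\PP
  [3,5] S\(S\N)   >
    [3,4] "the" : (S\(S\N))/N
    [4,5] "clearly" : N

S\(S\N)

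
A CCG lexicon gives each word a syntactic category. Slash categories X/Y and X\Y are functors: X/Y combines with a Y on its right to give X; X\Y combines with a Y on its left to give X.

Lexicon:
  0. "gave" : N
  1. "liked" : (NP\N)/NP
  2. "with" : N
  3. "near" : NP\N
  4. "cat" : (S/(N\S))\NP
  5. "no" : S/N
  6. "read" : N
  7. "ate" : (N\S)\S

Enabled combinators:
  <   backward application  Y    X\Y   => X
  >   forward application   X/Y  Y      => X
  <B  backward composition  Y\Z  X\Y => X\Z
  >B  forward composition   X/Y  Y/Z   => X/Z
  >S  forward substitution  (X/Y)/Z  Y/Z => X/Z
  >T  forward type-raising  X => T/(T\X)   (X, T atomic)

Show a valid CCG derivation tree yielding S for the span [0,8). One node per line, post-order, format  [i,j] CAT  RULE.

[0,8] S   >
  [0,5] S/(N\S)   <
    [0,4] NP   <
      [0,1] "gave" : N
      [1,4] NP\N   >
        [1,2] "liked" : (NP\N)/NP
        [2,4] NP   >
          [2,3] NP/(NP\N)   >T
            [2,3] "with" : N
          [3,4] "near" : NP\N
    [4,5] "cat" : (S/(N\S))\NP
  [5,8] N\S   <
    [5,7] S   >
      [5,6] "no" : S/N
      [6,7] "read" : N
    [7,8] "ate" : (N\S)\S

[0,1] N  lex  "gave"
[1,2] (NP\N)/NP  lex  "liked"
[2,3] N  lex  "with"
[2,3] NP/(NP\N)  >T
[3,4] NP\N  lex  "near"
[2,4] NP  >  k=3
[1,4] NP\N  >  k=2
[0,4] NP  <  k=1
[4,5] (S/(N\S))\NP  lex  "cat"
[0,5] S/(N\S)  <  k=4
[5,6] S/N  lex  "no"
[6,7] N  lex  "read"
[5,7] S  >  k=6
[7,8] (N\S)\S  lex  "ate"
[5,8] N\S  <  k=7
[0,8] S  >  k=5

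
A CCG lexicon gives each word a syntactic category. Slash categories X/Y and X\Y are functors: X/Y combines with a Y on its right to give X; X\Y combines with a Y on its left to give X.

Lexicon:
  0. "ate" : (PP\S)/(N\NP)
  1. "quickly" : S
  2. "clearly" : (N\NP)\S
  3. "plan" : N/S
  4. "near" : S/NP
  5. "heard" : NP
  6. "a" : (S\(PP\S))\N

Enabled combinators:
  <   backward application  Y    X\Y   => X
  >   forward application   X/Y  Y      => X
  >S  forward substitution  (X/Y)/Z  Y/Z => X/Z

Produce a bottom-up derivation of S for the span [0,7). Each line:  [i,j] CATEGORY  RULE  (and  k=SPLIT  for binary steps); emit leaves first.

[0,7] S   <
  [0,3] PP\S   >
    [0,1] "ate" : (PP\S)/(N\NP)
    [1,3] N\NP   <
      [1,2] "quickly" : S
      [2,3] "clearly" : (N\NP)\S
  [3,7] S\(PP\S)   <
    [3,6] N   >
      [3,4] "plan" : N/S
      [4,6] S   >
        [4,5] "near" : S/NP
        [5,6] "heard" : NP
    [6,7] "a" : (S\(PP\S))\N

[0,1] (PP\S)/(N\NP)  lex  "ate"
[1,2] S  lex  "quickly"
[2,3] (N\NP)\S  lex  "clearly"
[1,3] N\NP  <  k=2
[0,3] PP\S  >  k=1
[3,4] N/S  lex  "plan"
[4,5] S/NP  lex  "near"
[5,6] NP  lex  "heard"
[4,6] S  >  k=5
[3,6] N  >  k=4
[6,7] (S\(PP\S))\N  lex  "a"
[3,7] S\(PP\S)  <  k=6
[0,7] S  <  k=3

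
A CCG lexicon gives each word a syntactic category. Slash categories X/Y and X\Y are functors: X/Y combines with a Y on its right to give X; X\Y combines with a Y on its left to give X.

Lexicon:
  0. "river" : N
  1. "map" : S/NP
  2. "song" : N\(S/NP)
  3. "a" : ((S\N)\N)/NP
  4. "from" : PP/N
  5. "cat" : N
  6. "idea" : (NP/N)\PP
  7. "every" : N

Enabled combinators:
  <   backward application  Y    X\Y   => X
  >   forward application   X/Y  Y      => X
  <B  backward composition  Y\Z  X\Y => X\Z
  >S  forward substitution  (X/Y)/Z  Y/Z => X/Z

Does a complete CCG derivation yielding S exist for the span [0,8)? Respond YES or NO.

[0,8] S   <
  [0,1] "river" : N
  [1,8] S\N   <
    [1,3] N   <
      [1,2] "map" : S/NP
      [2,3] "song" : N\(S/NP)
    [3,8] (S\N)\N   >
      [3,4] "a" : ((S\N)\N)/NP
      [4,8] NP   >
        [4,7] NP/N   <
          [4,6] PP   >
            [4,5] "from" : PP/N
            [5,6] "cat" : N
          [6,7] "idea" : (NP/N)\PP
        [7,8] "every" : N

YES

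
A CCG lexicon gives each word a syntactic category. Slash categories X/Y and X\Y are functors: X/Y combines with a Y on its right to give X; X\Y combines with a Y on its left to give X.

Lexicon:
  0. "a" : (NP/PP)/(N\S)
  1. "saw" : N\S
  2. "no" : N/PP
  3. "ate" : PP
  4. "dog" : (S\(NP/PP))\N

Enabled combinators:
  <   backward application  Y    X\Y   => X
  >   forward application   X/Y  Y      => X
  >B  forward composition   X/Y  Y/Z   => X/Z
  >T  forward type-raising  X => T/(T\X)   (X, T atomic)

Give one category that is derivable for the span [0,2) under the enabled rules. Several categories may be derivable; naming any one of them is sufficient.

NP/PP

[0,5] S   <
  [0,2] NP/PP   >
    [0,1] "a" : (NP/PP)/(N\S)
    [1,2] "saw" : N\S
  [2,5] S\(NP/PP)   <
    [2,4] N   >
      [2,3] "no" : N/PP
      [3,4] "ate" : PP
    [4,5] "dog" : (S\(NP/PP))\N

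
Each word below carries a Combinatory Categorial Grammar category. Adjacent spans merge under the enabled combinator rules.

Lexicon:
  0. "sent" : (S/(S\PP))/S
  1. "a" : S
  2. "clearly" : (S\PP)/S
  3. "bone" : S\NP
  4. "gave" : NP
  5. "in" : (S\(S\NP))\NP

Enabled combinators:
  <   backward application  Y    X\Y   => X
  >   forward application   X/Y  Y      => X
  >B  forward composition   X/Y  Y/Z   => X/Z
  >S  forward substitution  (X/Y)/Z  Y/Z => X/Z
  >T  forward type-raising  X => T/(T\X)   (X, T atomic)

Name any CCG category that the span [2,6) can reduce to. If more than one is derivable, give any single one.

S\PP

[0,6] S   >
  [0,2] S/(S\PP)   >
    [0,1] "sent" : (S/(S\PP))/S
    [1,2] "a" : S
  [2,6] S\PP   >
    [2,3] "clearly" : (S\PP)/S
    [3,6] S   <
      [3,4] "bone" : S\NP
      [4,6] S\(S\NP)   <
        [4,5] "gave" : NP
        [5,6] "in" : (S\(S\NP))\NP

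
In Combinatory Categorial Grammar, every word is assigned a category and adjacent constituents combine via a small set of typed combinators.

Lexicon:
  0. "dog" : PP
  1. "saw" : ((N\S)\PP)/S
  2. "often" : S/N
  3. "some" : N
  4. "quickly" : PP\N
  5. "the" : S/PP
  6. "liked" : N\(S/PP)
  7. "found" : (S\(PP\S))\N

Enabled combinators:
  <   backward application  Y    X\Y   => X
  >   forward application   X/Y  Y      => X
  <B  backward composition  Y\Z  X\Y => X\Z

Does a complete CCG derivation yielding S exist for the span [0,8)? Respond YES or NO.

YES

[0,8] S   <
  [0,5] PP\S   <B
    [0,4] N\S   <
      [0,1] "dog" : PP
      [1,4] (N\S)\PP   >
        [1,2] "saw" : ((N\S)\PP)/S
        [2,4] S   >
          [2,3] "often" : S/N
          [3,4] "some" : N
    [4,5] "quickly" : PP\N
  [5,8] S\(PP\S)   <
    [5,7] N   <
      [5,6] "the" : S/PP
      [6,7] "liked" : N\(S/PP)
    [7,8] "found" : (S\(PP\S))\N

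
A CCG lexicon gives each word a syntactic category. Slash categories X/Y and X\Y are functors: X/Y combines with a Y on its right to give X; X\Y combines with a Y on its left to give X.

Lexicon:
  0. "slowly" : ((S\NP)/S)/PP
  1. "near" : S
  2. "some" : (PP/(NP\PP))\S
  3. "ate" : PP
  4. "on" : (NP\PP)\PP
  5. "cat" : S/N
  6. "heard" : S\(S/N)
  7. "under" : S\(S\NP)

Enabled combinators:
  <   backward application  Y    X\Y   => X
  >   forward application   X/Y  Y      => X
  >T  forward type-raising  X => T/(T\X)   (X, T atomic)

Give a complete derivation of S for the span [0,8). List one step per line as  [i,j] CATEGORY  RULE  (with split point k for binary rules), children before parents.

[0,1] ((S\NP)/S)/PP  lex  "slowly"
[1,2] S  lex  "near"
[2,3] (PP/(NP\PP))\S  lex  "some"
[1,3] PP/(NP\PP)  <  k=2
[3,4] PP  lex  "ate"
[4,5] (NP\PP)\PP  lex  "on"
[3,5] NP\PP  <  k=4
[1,5] PP  >  k=3
[0,5] (S\NP)/S  >  k=1
[5,6] S/N  lex  "cat"
[6,7] S\(S/N)  lex  "heard"
[5,7] S  <  k=6
[0,7] S\NP  >  k=5
[7,8] S\(S\NP)  lex  "under"
[0,8] S  <  k=7

[0,8] S   <
  [0,7] S\NP   >
    [0,5] (S\NP)/S   >
      [0,1] "slowly" : ((S\NP)/S)/PP
      [1,5] PP   >
        [1,3] PP/(NP\PP)   <
          [1,2] "near" : S
          [2,3] "some" : (PP/(NP\PP))\S
        [3,5] NP\PP   <
          [3,4] "ate" : PP
          [4,5] "on" : (NP\PP)\PP
    [5,7] S   <
      [5,6] "cat" : S/N
      [6,7] "heard" : S\(S/N)
  [7,8] "under" : S\(S\NP)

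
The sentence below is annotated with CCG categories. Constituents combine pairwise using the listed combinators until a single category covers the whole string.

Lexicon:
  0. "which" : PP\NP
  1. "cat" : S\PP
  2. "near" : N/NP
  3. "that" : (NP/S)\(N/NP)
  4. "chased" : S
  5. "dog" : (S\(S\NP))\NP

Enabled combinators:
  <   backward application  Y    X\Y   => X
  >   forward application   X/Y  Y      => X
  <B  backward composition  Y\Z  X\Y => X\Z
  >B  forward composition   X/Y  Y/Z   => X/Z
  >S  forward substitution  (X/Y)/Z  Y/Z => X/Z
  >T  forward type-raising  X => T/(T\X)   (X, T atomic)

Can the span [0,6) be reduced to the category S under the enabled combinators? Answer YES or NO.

[0,6] S   <
  [0,2] S\NP   <B
    [0,1] "which" : PP\NP
    [1,2] "cat" : S\PP
  [2,6] S\(S\NP)   <
    [2,5] NP   >
      [2,4] NP/S   <
        [2,3] "near" : N/NP
        [3,4] "that" : (NP/S)\(N/NP)
      [4,5] "chased" : S
    [5,6] "dog" : (S\(S\NP))\NP

YES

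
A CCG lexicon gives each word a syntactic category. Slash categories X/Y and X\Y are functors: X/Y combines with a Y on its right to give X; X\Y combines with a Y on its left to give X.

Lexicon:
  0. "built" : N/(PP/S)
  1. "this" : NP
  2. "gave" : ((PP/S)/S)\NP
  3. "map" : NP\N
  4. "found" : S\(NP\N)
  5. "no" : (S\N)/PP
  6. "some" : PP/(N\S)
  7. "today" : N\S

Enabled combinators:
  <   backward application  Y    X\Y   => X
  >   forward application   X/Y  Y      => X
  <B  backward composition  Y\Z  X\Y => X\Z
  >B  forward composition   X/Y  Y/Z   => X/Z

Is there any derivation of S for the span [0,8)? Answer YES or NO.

YES

[0,8] S   <
  [0,5] N   >
    [0,1] "built" : N/(PP/S)
    [1,5] PP/S   >
      [1,3] (PP/S)/S   <
        [1,2] "this" : NP
        [2,3] "gave" : ((PP/S)/S)\NP
      [3,5] S   <
        [3,4] "map" : NP\N
        [4,5] "found" : S\(NP\N)
  [5,8] S\N   >
    [5,6] "no" : (S\N)/PP
    [6,8] PP   >
      [6,7] "some" : PP/(N\S)
      [7,8] "today" : N\S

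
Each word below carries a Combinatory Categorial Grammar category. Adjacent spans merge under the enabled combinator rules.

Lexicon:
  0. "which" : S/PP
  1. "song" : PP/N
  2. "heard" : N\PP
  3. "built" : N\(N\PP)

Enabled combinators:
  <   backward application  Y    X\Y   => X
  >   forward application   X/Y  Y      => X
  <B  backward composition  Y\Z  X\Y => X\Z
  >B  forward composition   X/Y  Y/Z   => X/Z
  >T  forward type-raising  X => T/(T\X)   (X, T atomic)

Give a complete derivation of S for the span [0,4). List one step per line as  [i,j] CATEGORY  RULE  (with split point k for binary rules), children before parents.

[0,4] S   >
  [0,2] S/N   >B
    [0,1] "which" : S/PP
    [1,2] "song" : PP/N
  [2,4] N   <
    [2,3] "heard" : N\PP
    [3,4] "built" : N\(N\PP)

[0,1] S/PP  lex  "which"
[1,2] PP/N  lex  "song"
[0,2] S/N  >B  k=1
[2,3] N\PP  lex  "heard"
[3,4] N\(N\PP)  lex  "built"
[2,4] N  <  k=3
[0,4] S  >  k=2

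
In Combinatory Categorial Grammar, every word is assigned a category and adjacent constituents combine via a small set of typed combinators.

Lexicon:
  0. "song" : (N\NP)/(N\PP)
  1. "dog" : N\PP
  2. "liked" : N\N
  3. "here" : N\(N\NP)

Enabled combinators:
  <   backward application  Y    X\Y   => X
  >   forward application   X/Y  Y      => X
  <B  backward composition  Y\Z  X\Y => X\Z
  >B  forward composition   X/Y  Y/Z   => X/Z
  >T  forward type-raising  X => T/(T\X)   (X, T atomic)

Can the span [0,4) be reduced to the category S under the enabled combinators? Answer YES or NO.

(N\NP)/(N\PP) N\PP N\N N\(N\NP)
CKY chart[0,4] = {N, N/(N\N), NP/(NP\N), PP/(PP\N), S/(S\N)}; S ∉ chart

NO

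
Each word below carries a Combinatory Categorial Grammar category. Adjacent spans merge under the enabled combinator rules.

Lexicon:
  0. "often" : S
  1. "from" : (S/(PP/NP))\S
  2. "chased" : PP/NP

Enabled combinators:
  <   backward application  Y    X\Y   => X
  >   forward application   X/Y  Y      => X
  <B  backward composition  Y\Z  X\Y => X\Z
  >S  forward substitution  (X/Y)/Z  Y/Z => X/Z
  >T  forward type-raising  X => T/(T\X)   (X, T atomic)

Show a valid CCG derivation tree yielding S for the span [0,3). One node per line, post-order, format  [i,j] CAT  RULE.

[0,1] S  lex  "often"
[1,2] (S/(PP/NP))\S  lex  "from"
[0,2] S/(PP/NP)  <  k=1
[2,3] PP/NP  lex  "chased"
[0,3] S  >  k=2

[0,3] S   >
  [0,2] S/(PP/NP)   <
    [0,1] "often" : S
    [1,2] "from" : (S/(PP/NP))\S
  [2,3] "chased" : PP/NP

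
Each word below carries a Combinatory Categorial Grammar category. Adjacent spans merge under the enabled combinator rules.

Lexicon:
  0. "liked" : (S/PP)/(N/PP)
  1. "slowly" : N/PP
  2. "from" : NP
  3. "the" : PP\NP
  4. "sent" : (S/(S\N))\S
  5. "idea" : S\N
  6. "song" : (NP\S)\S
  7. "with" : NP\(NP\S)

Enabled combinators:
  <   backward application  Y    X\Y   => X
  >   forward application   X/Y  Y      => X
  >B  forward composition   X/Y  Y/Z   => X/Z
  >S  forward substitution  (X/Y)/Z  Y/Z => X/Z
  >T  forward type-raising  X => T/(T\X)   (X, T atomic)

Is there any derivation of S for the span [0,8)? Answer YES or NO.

(S/PP)/(N/PP) N/PP NP PP\NP (S/(S\N))\S S\N (NP\S)\S NP\(NP\S)
CKY chart[0,8] = {N/(N\NP), NP, NP/(NP\NP), PP/(PP\NP), S/(S\NP)}; S ∉ chart

NO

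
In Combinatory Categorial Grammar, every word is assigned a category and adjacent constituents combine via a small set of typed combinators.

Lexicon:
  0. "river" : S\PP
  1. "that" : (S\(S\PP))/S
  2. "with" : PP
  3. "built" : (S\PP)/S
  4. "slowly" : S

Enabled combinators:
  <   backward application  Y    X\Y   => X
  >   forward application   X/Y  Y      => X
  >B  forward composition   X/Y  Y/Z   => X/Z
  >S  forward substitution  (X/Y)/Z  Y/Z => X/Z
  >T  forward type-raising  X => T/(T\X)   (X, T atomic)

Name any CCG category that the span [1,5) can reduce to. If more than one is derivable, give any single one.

S\(S\PP)

[0,5] S   <
  [0,1] "river" : S\PP
  [1,5] S\(S\PP)   >
    [1,2] "that" : (S\(S\PP))/S
    [2,5] S   <
      [2,3] "with" : PP
      [3,5] S\PP   >
        [3,4] "built" : (S\PP)/S
        [4,5] "slowly" : S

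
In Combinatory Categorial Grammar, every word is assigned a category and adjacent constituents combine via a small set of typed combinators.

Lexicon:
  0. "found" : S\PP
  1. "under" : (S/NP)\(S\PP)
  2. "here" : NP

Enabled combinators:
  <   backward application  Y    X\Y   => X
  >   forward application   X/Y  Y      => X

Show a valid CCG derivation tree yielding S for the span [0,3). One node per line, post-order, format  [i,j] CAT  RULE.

[0,3] S   >
  [0,2] S/NP   <
    [0,1] "found" : S\PP
    [1,2] "under" : (S/NP)\(S\PP)
  [2,3] "here" : NP

[0,1] S\PP  lex  "found"
[1,2] (S/NP)\(S\PP)  lex  "under"
[0,2] S/NP  <  k=1
[2,3] NP  lex  "here"
[0,3] S  >  k=2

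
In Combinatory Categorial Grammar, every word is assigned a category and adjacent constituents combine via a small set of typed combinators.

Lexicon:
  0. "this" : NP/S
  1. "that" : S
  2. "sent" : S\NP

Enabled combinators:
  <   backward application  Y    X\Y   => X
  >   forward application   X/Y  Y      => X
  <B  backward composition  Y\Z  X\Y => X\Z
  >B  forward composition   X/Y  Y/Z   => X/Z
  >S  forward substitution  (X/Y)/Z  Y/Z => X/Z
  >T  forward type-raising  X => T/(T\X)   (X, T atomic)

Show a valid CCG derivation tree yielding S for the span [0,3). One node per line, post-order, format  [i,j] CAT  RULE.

[0,1] NP/S  lex  "this"
[1,2] S  lex  "that"
[0,2] NP  >  k=1
[2,3] S\NP  lex  "sent"
[0,3] S  <  k=2

[0,3] S   <
  [0,2] NP   >
    [0,1] "this" : NP/S
    [1,2] "that" : S
  [2,3] "sent" : S\NP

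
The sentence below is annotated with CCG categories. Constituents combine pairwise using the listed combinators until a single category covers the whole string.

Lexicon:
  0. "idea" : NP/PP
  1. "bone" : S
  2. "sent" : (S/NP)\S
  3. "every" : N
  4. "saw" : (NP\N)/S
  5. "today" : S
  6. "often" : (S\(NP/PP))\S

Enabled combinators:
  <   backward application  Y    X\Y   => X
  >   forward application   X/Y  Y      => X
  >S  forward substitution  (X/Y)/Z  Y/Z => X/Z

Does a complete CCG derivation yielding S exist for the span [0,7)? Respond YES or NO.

[0,7] S   <
  [0,1] "idea" : NP/PP
  [1,7] S\(NP/PP)   <
    [1,6] S   >
      [1,3] S/NP   <
        [1,2] "bone" : S
        [2,3] "sent" : (S/NP)\S
      [3,6] NP   <
        [3,4] "every" : N
        [4,6] NP\N   >
          [4,5] "saw" : (NP\N)/S
          [5,6] "today" : S
    [6,7] "often" : (S\(NP/PP))\S

YES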